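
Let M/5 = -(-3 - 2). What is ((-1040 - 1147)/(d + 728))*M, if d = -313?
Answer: -10935/83 ≈ -131.75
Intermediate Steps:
M = 25 (M = 5*(-(-3 - 2)) = 5*(-1*(-5)) = 5*5 = 25)
((-1040 - 1147)/(d + 728))*M = ((-1040 - 1147)/(-313 + 728))*25 = -2187/415*25 = -10935/83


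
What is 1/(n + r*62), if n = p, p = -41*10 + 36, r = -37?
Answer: -1/2668 ≈ -0.00037481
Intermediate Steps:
p = -374 (p = -410 + 36 = -374)
n = -374
1/(n + r*62) = 1/(-374 - 37*62) = 1/(-374 - 2294) = 1/(-2668) = -1/2668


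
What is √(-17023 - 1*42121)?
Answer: 2*I*√14786 ≈ 243.2*I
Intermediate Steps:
√(-17023 - 1*42121) = √(-17023 - 42121) = √(-59144) = 2*I*√14786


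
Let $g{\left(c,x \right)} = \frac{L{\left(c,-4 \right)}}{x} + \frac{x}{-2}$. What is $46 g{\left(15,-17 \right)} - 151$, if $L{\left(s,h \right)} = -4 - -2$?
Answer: $\frac{4172}{17} \approx 245.41$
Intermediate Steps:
$L{\left(s,h \right)} = -2$ ($L{\left(s,h \right)} = -4 + 2 = -2$)
$g{\left(c,x \right)} = - \frac{2}{x} - \frac{x}{2}$ ($g{\left(c,x \right)} = - \frac{2}{x} + \frac{x}{-2} = - \frac{2}{x} + x \left(- \frac{1}{2}\right) = - \frac{2}{x} - \frac{x}{2}$)
$46 g{\left(15,-17 \right)} - 151 = 46 \left(- \frac{2}{-17} - - \frac{17}{2}\right) - 151 = 46 \left(\left(-2\right) \left(- \frac{1}{17}\right) + \frac{17}{2}\right) - 151 = 46 \left(\frac{2}{17} + \frac{17}{2}\right) - 151 = 46 \cdot \frac{293}{34} - 151 = \frac{6739}{17} - 151 = \frac{4172}{17}$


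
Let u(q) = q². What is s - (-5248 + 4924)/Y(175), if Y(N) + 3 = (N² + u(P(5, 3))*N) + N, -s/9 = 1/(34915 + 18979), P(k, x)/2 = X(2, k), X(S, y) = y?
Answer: 5675661/867639506 ≈ 0.0065415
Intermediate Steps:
P(k, x) = 2*k
s = -9/53894 (s = -9/(34915 + 18979) = -9/53894 ≈ -0.00016699)
Y(N) = -3 + N² + 101*N (Y(N) = -3 + ((N² + (2*5)²*N) + N) = -3 + ((N² + 10²*N) + N) = -3 + ((N² + 100*N) + N) = -3 + (N² + 101*N) = -3 + N² + 101*N)
s - (-5248 + 4924)/Y(175) = -9/53894 - (-5248 + 4924)/(-3 + 175² + 101*175) = -9/53894 - (-324)/(-3 + 30625 + 17675) = -9/53894 - (-324)/48297 = -9/53894 - 1*(-108/16099) = -9/53894 + 108/16099 = 5675661/867639506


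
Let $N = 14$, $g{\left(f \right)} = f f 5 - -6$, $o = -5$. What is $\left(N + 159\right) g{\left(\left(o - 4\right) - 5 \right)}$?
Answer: $170578$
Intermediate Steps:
$g{\left(f \right)} = 6 + 5 f^{2}$ ($g{\left(f \right)} = f^{2} \cdot 5 + 6 = 5 f^{2} + 6 = 6 + 5 f^{2}$)
$\left(N + 159\right) g{\left(\left(o - 4\right) - 5 \right)} = \left(14 + 159\right) \left(6 + 5 \left(\left(-5 - 4\right) - 5\right)^{2}\right) = 173 \left(6 + 5 \left(-9 - 5\right)^{2}\right) = 173 \left(6 + 5 \left(-14\right)^{2}\right) = 173 \left(6 + 5 \cdot 196\right) = 173 \left(6 + 980\right) = 173 \cdot 986 = 170578$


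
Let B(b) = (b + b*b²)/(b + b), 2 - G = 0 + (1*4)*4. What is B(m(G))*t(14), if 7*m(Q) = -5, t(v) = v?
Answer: 74/7 ≈ 10.571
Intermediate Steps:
G = -14 (G = 2 - (0 + (1*4)*4) = 2 - (0 + 4*4) = 2 - (0 + 16) = 2 - 1*16 = 2 - 16 = -14)
m(Q) = -5/7 (m(Q) = (⅐)*(-5) = -5/7)
B(b) = (b + b³)/(2*b) (B(b) = (b + b³)/((2*b)) = (b + b³)*(1/(2*b)) = (b + b³)/(2*b))
B(m(G))*t(14) = (½ + (-5/7)²/2)*14 = (½ + (½)*(25/49))*14 = (½ + 25/98)*14 = (37/49)*14 = 74/7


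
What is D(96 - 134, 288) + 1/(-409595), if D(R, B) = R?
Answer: -15564611/409595 ≈ -38.000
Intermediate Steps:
D(96 - 134, 288) + 1/(-409595) = (96 - 134) + 1/(-409595) = -38 - 1/409595 = -15564611/409595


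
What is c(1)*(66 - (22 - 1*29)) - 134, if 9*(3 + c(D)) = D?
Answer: -3104/9 ≈ -344.89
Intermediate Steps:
c(D) = -3 + D/9
c(1)*(66 - (22 - 1*29)) - 134 = (-3 + (1/9)*1)*(66 - (22 - 1*29)) - 134 = (-3 + 1/9)*(66 - (22 - 29)) - 134 = -26*(66 - 1*(-7))/9 - 134 = -26*(66 + 7)/9 - 134 = -26/9*73 - 134 = -1898/9 - 134 = -3104/9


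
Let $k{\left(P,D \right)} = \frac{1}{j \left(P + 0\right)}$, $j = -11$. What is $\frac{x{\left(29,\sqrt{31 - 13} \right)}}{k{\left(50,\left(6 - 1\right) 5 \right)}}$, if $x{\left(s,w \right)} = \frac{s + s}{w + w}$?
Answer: $- \frac{7975 \sqrt{2}}{3} \approx -3759.4$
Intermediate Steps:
$k{\left(P,D \right)} = - \frac{1}{11 P}$ ($k{\left(P,D \right)} = \frac{1}{\left(-11\right) \left(P + 0\right)} = \frac{1}{\left(-11\right) P} = - \frac{1}{11 P}$)
$x{\left(s,w \right)} = \frac{s}{w}$ ($x{\left(s,w \right)} = \frac{2 s}{2 w} = 2 s \frac{1}{2 w} = \frac{s}{w}$)
$\frac{x{\left(29,\sqrt{31 - 13} \right)}}{k{\left(50,\left(6 - 1\right) 5 \right)}} = \frac{29 \frac{1}{\sqrt{31 - 13}}}{\left(- \frac{1}{11}\right) \frac{1}{50}} = \frac{29 \frac{1}{\sqrt{18}}}{\left(- \frac{1}{11}\right) \frac{1}{50}} = \frac{29 \frac{1}{3 \sqrt{2}}}{- \frac{1}{550}} = 29 \frac{\sqrt{2}}{6} \left(-550\right) = \frac{29 \sqrt{2}}{6} \left(-550\right) = - \frac{7975 \sqrt{2}}{3}$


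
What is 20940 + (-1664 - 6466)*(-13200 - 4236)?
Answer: 141775620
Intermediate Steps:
20940 + (-1664 - 6466)*(-13200 - 4236) = 20940 - 8130*(-17436) = 20940 + 141754680 = 141775620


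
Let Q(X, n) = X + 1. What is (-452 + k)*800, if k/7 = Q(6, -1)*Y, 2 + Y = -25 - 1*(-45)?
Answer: 344000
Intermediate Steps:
Q(X, n) = 1 + X
Y = 18 (Y = -2 + (-25 - 1*(-45)) = -2 + (-25 + 45) = -2 + 20 = 18)
k = 882 (k = 7*((1 + 6)*18) = 7*(7*18) = 7*126 = 882)
(-452 + k)*800 = (-452 + 882)*800 = 430*800 = 344000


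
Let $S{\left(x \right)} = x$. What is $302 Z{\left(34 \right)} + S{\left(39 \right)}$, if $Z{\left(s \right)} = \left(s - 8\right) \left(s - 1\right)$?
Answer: $259155$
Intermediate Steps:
$Z{\left(s \right)} = \left(-1 + s\right) \left(-8 + s\right)$ ($Z{\left(s \right)} = \left(-8 + s\right) \left(-1 + s\right) = \left(-1 + s\right) \left(-8 + s\right)$)
$302 Z{\left(34 \right)} + S{\left(39 \right)} = 302 \left(8 + 34^{2} - 306\right) + 39 = 302 \left(8 + 1156 - 306\right) + 39 = 302 \cdot 858 + 39 = 259116 + 39 = 259155$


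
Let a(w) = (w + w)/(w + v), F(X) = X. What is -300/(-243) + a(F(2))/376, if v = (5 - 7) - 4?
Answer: 37519/30456 ≈ 1.2319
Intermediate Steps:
v = -6 (v = -2 - 4 = -6)
a(w) = 2*w/(-6 + w) (a(w) = (w + w)/(w - 6) = (2*w)/(-6 + w) = 2*w/(-6 + w))
-300/(-243) + a(F(2))/376 = -300/(-243) + (2*2/(-6 + 2))/376 = -300*(-1/243) + (2*2/(-4))*(1/376) = 100/81 + (2*2*(-1/4))*(1/376) = 100/81 - 1*1/376 = 100/81 - 1/376 = 37519/30456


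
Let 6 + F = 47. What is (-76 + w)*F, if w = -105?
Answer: -7421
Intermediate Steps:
F = 41 (F = -6 + 47 = 41)
(-76 + w)*F = (-76 - 105)*41 = -181*41 = -7421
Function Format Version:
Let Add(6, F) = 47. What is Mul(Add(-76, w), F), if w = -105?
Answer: -7421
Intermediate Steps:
F = 41 (F = Add(-6, 47) = 41)
Mul(Add(-76, w), F) = Mul(Add(-76, -105), 41) = Mul(-181, 41) = -7421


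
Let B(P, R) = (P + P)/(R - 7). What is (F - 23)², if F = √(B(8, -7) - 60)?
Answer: 3275/7 - 92*I*√749/7 ≈ 467.86 - 359.69*I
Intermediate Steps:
B(P, R) = 2*P/(-7 + R) (B(P, R) = (2*P)/(-7 + R) = 2*P/(-7 + R))
F = 2*I*√749/7 (F = √(2*8/(-7 - 7) - 60) = √(2*8/(-14) - 60) = √(2*8*(-1/14) - 60) = √(-8/7 - 60) = √(-428/7) = 2*I*√749/7 ≈ 7.8194*I)
(F - 23)² = (2*I*√749/7 - 23)² = (-23 + 2*I*√749/7)²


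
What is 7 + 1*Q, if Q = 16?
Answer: 23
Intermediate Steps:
7 + 1*Q = 7 + 1*16 = 7 + 16 = 23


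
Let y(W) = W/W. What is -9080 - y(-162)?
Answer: -9081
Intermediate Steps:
y(W) = 1
-9080 - y(-162) = -9080 - 1*1 = -9080 - 1 = -9081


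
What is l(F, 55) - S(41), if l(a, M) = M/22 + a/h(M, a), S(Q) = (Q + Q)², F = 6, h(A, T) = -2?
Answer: -13449/2 ≈ -6724.5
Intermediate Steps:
S(Q) = 4*Q² (S(Q) = (2*Q)² = 4*Q²)
l(a, M) = -a/2 + M/22 (l(a, M) = M/22 + a/(-2) = M*(1/22) + a*(-½) = M/22 - a/2 = -a/2 + M/22)
l(F, 55) - S(41) = (-½*6 + (1/22)*55) - 4*41² = (-3 + 5/2) - 4*1681 = -½ - 1*6724 = -½ - 6724 = -13449/2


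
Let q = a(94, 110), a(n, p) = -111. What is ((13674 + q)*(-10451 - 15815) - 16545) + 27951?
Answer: -356234352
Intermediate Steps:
q = -111
((13674 + q)*(-10451 - 15815) - 16545) + 27951 = ((13674 - 111)*(-10451 - 15815) - 16545) + 27951 = (13563*(-26266) - 16545) + 27951 = (-356245758 - 16545) + 27951 = -356262303 + 27951 = -356234352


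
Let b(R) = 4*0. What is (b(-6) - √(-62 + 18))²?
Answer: -44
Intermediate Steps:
b(R) = 0
(b(-6) - √(-62 + 18))² = (0 - √(-62 + 18))² = (0 - √(-44))² = (0 - 2*I*√11)² = (-2*I*√11)² = -44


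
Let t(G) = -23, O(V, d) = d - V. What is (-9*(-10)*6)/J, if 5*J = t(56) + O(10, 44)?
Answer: 2700/11 ≈ 245.45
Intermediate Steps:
J = 11/5 (J = (-23 + (44 - 1*10))/5 = (-23 + (44 - 10))/5 = (-23 + 34)/5 = (⅕)*11 = 11/5 ≈ 2.2000)
(-9*(-10)*6)/J = (-9*(-10)*6)/(11/5) = (90*6)*(5/11) = 540*(5/11) = 2700/11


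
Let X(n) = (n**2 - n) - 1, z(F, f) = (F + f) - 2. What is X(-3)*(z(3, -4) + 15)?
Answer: 132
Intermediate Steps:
z(F, f) = -2 + F + f
X(n) = -1 + n**2 - n
X(-3)*(z(3, -4) + 15) = (-1 + (-3)**2 - 1*(-3))*((-2 + 3 - 4) + 15) = (-1 + 9 + 3)*(-3 + 15) = 11*12 = 132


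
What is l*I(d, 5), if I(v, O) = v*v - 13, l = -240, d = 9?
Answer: -16320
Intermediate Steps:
I(v, O) = -13 + v² (I(v, O) = v² - 13 = -13 + v²)
l*I(d, 5) = -240*(-13 + 9²) = -240*(-13 + 81) = -240*68 = -16320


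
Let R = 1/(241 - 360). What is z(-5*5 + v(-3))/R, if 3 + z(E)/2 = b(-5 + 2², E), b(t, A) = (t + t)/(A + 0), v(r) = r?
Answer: 697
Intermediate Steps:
b(t, A) = 2*t/A (b(t, A) = (2*t)/A = 2*t/A)
z(E) = -6 - 4/E (z(E) = -6 + 2*(2*(-5 + 2²)/E) = -6 + 2*(2*(-5 + 4)/E) = -6 + 2*(2*(-1)/E) = -6 + 2*(-2/E) = -6 - 4/E)
R = -1/119 (R = 1/(-119) = -1/119 ≈ -0.0084034)
z(-5*5 + v(-3))/R = (-6 - 4/(-5*5 - 3))/(-1/119) = (-6 - 4/(-25 - 3))*(-119) = (-6 - 4/(-28))*(-119) = (-6 - 4*(-1/28))*(-119) = (-6 + ⅐)*(-119) = -41/7*(-119) = 697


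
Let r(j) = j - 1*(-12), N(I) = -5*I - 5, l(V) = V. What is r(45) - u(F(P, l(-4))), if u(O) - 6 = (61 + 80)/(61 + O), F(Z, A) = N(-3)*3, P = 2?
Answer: 4500/91 ≈ 49.451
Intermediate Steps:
N(I) = -5 - 5*I
F(Z, A) = 30 (F(Z, A) = (-5 - 5*(-3))*3 = (-5 + 15)*3 = 10*3 = 30)
u(O) = 6 + 141/(61 + O) (u(O) = 6 + (61 + 80)/(61 + O) = 6 + 141/(61 + O))
r(j) = 12 + j (r(j) = j + 12 = 12 + j)
r(45) - u(F(P, l(-4))) = (12 + 45) - 3*(169 + 2*30)/(61 + 30) = 57 - 3*(169 + 60)/91 = 57 - 3*229/91 = 57 - 1*687/91 = 57 - 687/91 = 4500/91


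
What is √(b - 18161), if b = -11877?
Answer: I*√30038 ≈ 173.31*I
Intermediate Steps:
√(b - 18161) = √(-11877 - 18161) = √(-30038) = I*√30038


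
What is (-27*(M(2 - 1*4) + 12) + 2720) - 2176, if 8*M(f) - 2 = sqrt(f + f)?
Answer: 853/4 - 27*I/4 ≈ 213.25 - 6.75*I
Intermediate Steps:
M(f) = 1/4 + sqrt(2)*sqrt(f)/8 (M(f) = 1/4 + sqrt(f + f)/8 = 1/4 + sqrt(2*f)/8 = 1/4 + (sqrt(2)*sqrt(f))/8 = 1/4 + sqrt(2)*sqrt(f)/8)
(-27*(M(2 - 1*4) + 12) + 2720) - 2176 = (-27*((1/4 + sqrt(2)*sqrt(2 - 1*4)/8) + 12) + 2720) - 2176 = (-27*((1/4 + sqrt(2)*sqrt(2 - 4)/8) + 12) + 2720) - 2176 = (-27*((1/4 + sqrt(2)*sqrt(-2)/8) + 12) + 2720) - 2176 = (-27*((1/4 + sqrt(2)*(I*sqrt(2))/8) + 12) + 2720) - 2176 = (-27*((1/4 + I/4) + 12) + 2720) - 2176 = (-27*(49/4 + I/4) + 2720) - 2176 = ((-1323/4 - 27*I/4) + 2720) - 2176 = (9557/4 - 27*I/4) - 2176 = 853/4 - 27*I/4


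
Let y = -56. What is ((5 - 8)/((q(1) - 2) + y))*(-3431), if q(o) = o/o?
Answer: -3431/19 ≈ -180.58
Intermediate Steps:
q(o) = 1
((5 - 8)/((q(1) - 2) + y))*(-3431) = ((5 - 8)/((1 - 2) - 56))*(-3431) = -3/(-1 - 56)*(-3431) = -3/(-57)*(-3431) = -3*(-1/57)*(-3431) = (1/19)*(-3431) = -3431/19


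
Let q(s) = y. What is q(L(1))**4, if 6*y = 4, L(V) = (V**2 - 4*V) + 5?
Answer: 16/81 ≈ 0.19753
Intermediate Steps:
L(V) = 5 + V**2 - 4*V
y = 2/3 (y = (1/6)*4 = 2/3 ≈ 0.66667)
q(s) = 2/3
q(L(1))**4 = (2/3)**4 = 16/81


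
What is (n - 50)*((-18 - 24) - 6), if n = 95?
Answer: -2160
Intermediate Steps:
(n - 50)*((-18 - 24) - 6) = (95 - 50)*((-18 - 24) - 6) = 45*(-42 - 6) = 45*(-48) = -2160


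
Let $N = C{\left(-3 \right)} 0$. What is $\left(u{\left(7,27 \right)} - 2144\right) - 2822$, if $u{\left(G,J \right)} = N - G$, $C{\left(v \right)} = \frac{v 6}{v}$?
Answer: $-4973$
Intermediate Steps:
$C{\left(v \right)} = 6$ ($C{\left(v \right)} = \frac{6 v}{v} = 6$)
$N = 0$ ($N = 6 \cdot 0 = 0$)
$u{\left(G,J \right)} = - G$ ($u{\left(G,J \right)} = 0 - G = - G$)
$\left(u{\left(7,27 \right)} - 2144\right) - 2822 = \left(\left(-1\right) 7 - 2144\right) - 2822 = \left(-7 - 2144\right) - 2822 = -2151 - 2822 = -4973$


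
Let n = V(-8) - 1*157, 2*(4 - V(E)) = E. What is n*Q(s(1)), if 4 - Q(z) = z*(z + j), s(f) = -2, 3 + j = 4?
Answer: -298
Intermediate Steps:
j = 1 (j = -3 + 4 = 1)
V(E) = 4 - E/2
n = -149 (n = (4 - ½*(-8)) - 1*157 = (4 + 4) - 157 = 8 - 157 = -149)
Q(z) = 4 - z*(1 + z) (Q(z) = 4 - z*(z + 1) = 4 - z*(1 + z))
n*Q(s(1)) = -149*(4 - 1*(-2) - 1*(-2)²) = -149*(4 + 2 - 1*4) = -149*(4 + 2 - 4) = -149*2 = -298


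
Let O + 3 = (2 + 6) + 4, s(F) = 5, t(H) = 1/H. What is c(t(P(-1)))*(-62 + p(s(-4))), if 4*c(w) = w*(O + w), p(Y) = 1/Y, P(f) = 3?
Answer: -721/15 ≈ -48.067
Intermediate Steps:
O = 9 (O = -3 + ((2 + 6) + 4) = -3 + (8 + 4) = -3 + 12 = 9)
c(w) = w*(9 + w)/4 (c(w) = (w*(9 + w))/4 = w*(9 + w)/4)
c(t(P(-1)))*(-62 + p(s(-4))) = ((¼)*(9 + 1/3)/3)*(-62 + 1/5) = ((¼)*(⅓)*(9 + ⅓))*(-62 + ⅕) = ((¼)*(⅓)*(28/3))*(-309/5) = (7/9)*(-309/5) = -721/15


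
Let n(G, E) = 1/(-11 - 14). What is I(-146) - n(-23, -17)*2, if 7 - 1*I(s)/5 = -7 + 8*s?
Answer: 147752/25 ≈ 5910.1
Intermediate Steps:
n(G, E) = -1/25 (n(G, E) = 1/(-25) = -1/25)
I(s) = 70 - 40*s (I(s) = 35 - 5*(-7 + 8*s) = 35 + (35 - 40*s) = 70 - 40*s)
I(-146) - n(-23, -17)*2 = (70 - 40*(-146)) - (-1)*2/25 = (70 + 5840) - 1*(-2/25) = 5910 + 2/25 = 147752/25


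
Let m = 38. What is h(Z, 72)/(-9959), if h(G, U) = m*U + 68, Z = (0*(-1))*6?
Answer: -2804/9959 ≈ -0.28155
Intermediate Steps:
Z = 0 (Z = 0*6 = 0)
h(G, U) = 68 + 38*U (h(G, U) = 38*U + 68 = 68 + 38*U)
h(Z, 72)/(-9959) = (68 + 38*72)/(-9959) = (68 + 2736)*(-1/9959) = 2804*(-1/9959) = -2804/9959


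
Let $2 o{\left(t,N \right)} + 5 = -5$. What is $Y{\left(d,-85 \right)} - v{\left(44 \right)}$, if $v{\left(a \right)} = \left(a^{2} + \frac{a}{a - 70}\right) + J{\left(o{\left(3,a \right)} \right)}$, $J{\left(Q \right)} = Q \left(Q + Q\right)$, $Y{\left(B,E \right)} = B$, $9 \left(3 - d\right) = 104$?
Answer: $- \frac{233165}{117} \approx -1992.9$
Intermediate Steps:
$d = - \frac{77}{9}$ ($d = 3 - \frac{104}{9} = - \frac{77}{9} \approx -8.5556$)
$o{\left(t,N \right)} = -5$ ($o{\left(t,N \right)} = - \frac{5}{2} + \frac{1}{2} \left(-5\right) = - \frac{5}{2} - \frac{5}{2} = -5$)
$J{\left(Q \right)} = 2 Q^{2}$ ($J{\left(Q \right)} = Q 2 Q = 2 Q^{2}$)
$v{\left(a \right)} = 50 + a^{2} + \frac{a}{-70 + a}$ ($v{\left(a \right)} = \left(a^{2} + \frac{a}{a - 70}\right) + 2 \left(-5\right)^{2} = \left(a^{2} + \frac{a}{-70 + a}\right) + 2 \cdot 25 = \left(a^{2} + \frac{a}{-70 + a}\right) + 50 = 50 + a^{2} + \frac{a}{-70 + a}$)
$Y{\left(d,-85 \right)} - v{\left(44 \right)} = - \frac{77}{9} - \frac{-3500 + 44^{3} - 70 \cdot 44^{2} + 51 \cdot 44}{-70 + 44} = - \frac{77}{9} - \frac{-3500 + 85184 - 135520 + 2244}{-26} = - \frac{77}{9} - - \frac{-3500 + 85184 - 135520 + 2244}{26} = - \frac{77}{9} - \left(- \frac{1}{26}\right) \left(-51592\right) = - \frac{77}{9} - \frac{25796}{13} = - \frac{233165}{117}$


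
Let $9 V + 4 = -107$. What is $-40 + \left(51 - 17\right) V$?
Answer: $- \frac{1378}{3} \approx -459.33$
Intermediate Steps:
$V = - \frac{37}{3}$ ($V = - \frac{4}{9} + \frac{1}{9} \left(-107\right) = - \frac{4}{9} - \frac{107}{9} = - \frac{37}{3} \approx -12.333$)
$-40 + \left(51 - 17\right) V = -40 + \left(51 - 17\right) \left(- \frac{37}{3}\right) = -40 + 34 \left(- \frac{37}{3}\right) = -40 - \frac{1258}{3} = - \frac{1378}{3}$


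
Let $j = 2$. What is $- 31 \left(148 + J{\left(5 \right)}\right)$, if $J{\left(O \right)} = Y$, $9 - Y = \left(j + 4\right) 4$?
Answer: $-4123$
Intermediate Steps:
$Y = -15$ ($Y = 9 - \left(2 + 4\right) 4 = 9 - 6 \cdot 4 = 9 - 24 = -15$)
$J{\left(O \right)} = -15$
$- 31 \left(148 + J{\left(5 \right)}\right) = - 31 \left(148 - 15\right) = \left(-31\right) 133 = -4123$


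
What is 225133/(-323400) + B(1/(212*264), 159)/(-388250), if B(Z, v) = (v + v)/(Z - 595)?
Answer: -58215214275451823/83625401541759000 ≈ -0.69614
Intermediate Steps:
B(Z, v) = 2*v/(-595 + Z) (B(Z, v) = (2*v)/(-595 + Z) = 2*v/(-595 + Z))
225133/(-323400) + B(1/(212*264), 159)/(-388250) = 225133/(-323400) + (2*159/(-595 + 1/(212*264)))/(-388250) = 225133*(-1/323400) + (2*159/(-595 + (1/212)*(1/264)))*(-1/388250) = -225133/323400 + (2*159/(-595 + 1/55968))*(-1/388250) = -225133/323400 + (2*159/(-33300959/55968))*(-1/388250) = -225133/323400 + (2*159*(-55968/33300959))*(-1/388250) = -225133/323400 - 17797824/33300959*(-1/388250) = -225133/323400 + 8898912/6464548665875 = -58215214275451823/83625401541759000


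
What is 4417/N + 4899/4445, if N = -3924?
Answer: -409889/17442180 ≈ -0.023500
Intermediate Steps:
4417/N + 4899/4445 = 4417/(-3924) + 4899/4445 = 4417*(-1/3924) + 4899*(1/4445) = -4417/3924 + 4899/4445 = -409889/17442180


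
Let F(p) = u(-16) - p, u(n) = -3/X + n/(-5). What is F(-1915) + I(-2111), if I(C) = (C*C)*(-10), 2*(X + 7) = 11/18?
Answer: -53696356079/1205 ≈ -4.4561e+7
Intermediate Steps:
X = -241/36 (X = -7 + (11/18)/2 = -7 + (11*(1/18))/2 = -7 + (½)*(11/18) = -7 + 11/36 = -241/36 ≈ -6.6944)
I(C) = -10*C² (I(C) = C²*(-10) = -10*C²)
u(n) = 108/241 - n/5 (u(n) = -3/(-241/36) + n/(-5) = -3*(-36/241) + n*(-⅕) = 108/241 - n/5)
F(p) = 4396/1205 - p (F(p) = (108/241 - ⅕*(-16)) - p = (108/241 + 16/5) - p = 4396/1205 - p)
F(-1915) + I(-2111) = (4396/1205 - 1*(-1915)) - 10*(-2111)² = (4396/1205 + 1915) - 10*4456321 = 2311971/1205 - 44563210 = -53696356079/1205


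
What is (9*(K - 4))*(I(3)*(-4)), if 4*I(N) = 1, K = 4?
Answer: 0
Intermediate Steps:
I(N) = ¼ (I(N) = (¼)*1 = ¼)
(9*(K - 4))*(I(3)*(-4)) = (9*(4 - 4))*((¼)*(-4)) = (9*0)*(-1) = 0*(-1) = 0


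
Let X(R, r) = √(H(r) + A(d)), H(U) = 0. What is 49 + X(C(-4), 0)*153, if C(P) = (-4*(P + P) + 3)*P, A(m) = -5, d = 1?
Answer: 49 + 153*I*√5 ≈ 49.0 + 342.12*I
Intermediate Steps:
C(P) = P*(3 - 8*P) (C(P) = (-8*P + 3)*P = (3 - 8*P)*P = P*(3 - 8*P))
X(R, r) = I*√5 (X(R, r) = √(0 - 5) = √(-5) = I*√5)
49 + X(C(-4), 0)*153 = 49 + (I*√5)*153 = 49 + 153*I*√5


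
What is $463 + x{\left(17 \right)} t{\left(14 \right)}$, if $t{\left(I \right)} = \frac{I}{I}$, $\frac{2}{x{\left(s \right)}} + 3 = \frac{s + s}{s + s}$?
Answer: $462$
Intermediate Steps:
$x{\left(s \right)} = -1$ ($x{\left(s \right)} = \frac{2}{-3 + \frac{s + s}{s + s}} = \frac{2}{-3 + \frac{2 s}{2 s}} = \frac{2}{-3 + 2 s \frac{1}{2 s}} = \frac{2}{-3 + 1} = \frac{2}{-2} = 2 \left(- \frac{1}{2}\right) = -1$)
$t{\left(I \right)} = 1$
$463 + x{\left(17 \right)} t{\left(14 \right)} = 463 - 1 = 462$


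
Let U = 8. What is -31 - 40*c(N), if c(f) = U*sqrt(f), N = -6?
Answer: -31 - 320*I*sqrt(6) ≈ -31.0 - 783.84*I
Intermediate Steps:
c(f) = 8*sqrt(f)
-31 - 40*c(N) = -31 - 320*sqrt(-6) = -31 - 320*I*sqrt(6)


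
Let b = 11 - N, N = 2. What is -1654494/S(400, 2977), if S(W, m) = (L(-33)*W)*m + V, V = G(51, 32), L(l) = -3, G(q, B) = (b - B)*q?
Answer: 551498/1191191 ≈ 0.46298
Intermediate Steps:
b = 9 (b = 11 - 1*2 = 11 - 2 = 9)
G(q, B) = q*(9 - B) (G(q, B) = (9 - B)*q = q*(9 - B))
V = -1173 (V = 51*(9 - 1*32) = 51*(9 - 32) = 51*(-23) = -1173)
S(W, m) = -1173 - 3*W*m (S(W, m) = (-3*W)*m - 1173 = -3*W*m - 1173 = -1173 - 3*W*m)
-1654494/S(400, 2977) = -1654494/(-1173 - 3*400*2977) = -1654494/(-1173 - 3572400) = -1654494/(-3573573) = -1654494*(-1/3573573) = 551498/1191191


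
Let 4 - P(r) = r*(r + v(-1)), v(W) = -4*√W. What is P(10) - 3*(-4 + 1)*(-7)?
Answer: -159 + 40*I ≈ -159.0 + 40.0*I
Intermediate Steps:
P(r) = 4 - r*(r - 4*I)
P(10) - 3*(-4 + 1)*(-7) = (4 - 1*10² + 4*I*10) - 3*(-4 + 1)*(-7) = (4 - 1*100 + 40*I) - 3*(-3)*(-7) = (4 - 100 + 40*I) + 9*(-7) = (-96 + 40*I) - 63 = -159 + 40*I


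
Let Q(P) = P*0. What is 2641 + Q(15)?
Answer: 2641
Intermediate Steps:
Q(P) = 0
2641 + Q(15) = 2641 + 0 = 2641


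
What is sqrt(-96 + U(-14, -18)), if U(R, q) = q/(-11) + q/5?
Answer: 2*I*sqrt(74085)/55 ≈ 9.8977*I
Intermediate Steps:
U(R, q) = 6*q/55 (U(R, q) = q*(-1/11) + q*(1/5) = -q/11 + q/5 = 6*q/55)
sqrt(-96 + U(-14, -18)) = sqrt(-96 + (6/55)*(-18)) = sqrt(-96 - 108/55) = sqrt(-5388/55) = 2*I*sqrt(74085)/55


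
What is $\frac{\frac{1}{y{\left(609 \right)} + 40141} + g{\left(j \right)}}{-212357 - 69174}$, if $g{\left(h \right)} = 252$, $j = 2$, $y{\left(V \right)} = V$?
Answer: $- \frac{10269001}{11472388250} \approx -0.00089511$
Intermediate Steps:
$\frac{\frac{1}{y{\left(609 \right)} + 40141} + g{\left(j \right)}}{-212357 - 69174} = \frac{\frac{1}{609 + 40141} + 252}{-212357 - 69174} = \frac{\frac{1}{40750} + 252}{-281531} = \left(\frac{1}{40750} + 252\right) \left(- \frac{1}{281531}\right) = \frac{10269001}{40750} \left(- \frac{1}{281531}\right) = - \frac{10269001}{11472388250}$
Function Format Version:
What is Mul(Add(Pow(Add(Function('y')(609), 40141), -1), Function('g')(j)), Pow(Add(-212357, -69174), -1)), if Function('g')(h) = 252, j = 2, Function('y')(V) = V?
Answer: Rational(-10269001, 11472388250) ≈ -0.00089511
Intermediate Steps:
Mul(Add(Pow(Add(Function('y')(609), 40141), -1), Function('g')(j)), Pow(Add(-212357, -69174), -1)) = Mul(Add(Pow(Add(609, 40141), -1), 252), Pow(Add(-212357, -69174), -1)) = Mul(Add(Pow(40750, -1), 252), Pow(-281531, -1)) = Mul(Add(Rational(1, 40750), 252), Rational(-1, 281531)) = Mul(Rational(10269001, 40750), Rational(-1, 281531)) = Rational(-10269001, 11472388250)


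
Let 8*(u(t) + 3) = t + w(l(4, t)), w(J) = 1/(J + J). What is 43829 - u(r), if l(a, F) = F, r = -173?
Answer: 121386835/2768 ≈ 43854.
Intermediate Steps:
w(J) = 1/(2*J)
u(t) = -3 + t/8 + 1/(16*t) (u(t) = -3 + (t + 1/(2*t))/8 = -3 + (t/8 + 1/(16*t)) = -3 + t/8 + 1/(16*t))
43829 - u(r) = 43829 - (-3 + (⅛)*(-173) + (1/16)/(-173)) = 43829 - (-3 - 173/8 + (1/16)*(-1/173)) = 43829 - (-3 - 173/8 - 1/2768) = 43829 - 1*(-68163/2768) = 43829 + 68163/2768 = 121386835/2768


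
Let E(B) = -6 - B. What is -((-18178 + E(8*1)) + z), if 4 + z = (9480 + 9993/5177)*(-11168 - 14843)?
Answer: 1276920946175/5177 ≈ 2.4665e+8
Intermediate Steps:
z = -1276826766191/5177 (z = -4 + (9480 + 9993/5177)*(-11168 - 14843) = -4 + (9480 + 9993*(1/5177))*(-26011) = -4 + (9480 + 9993/5177)*(-26011) = -4 + (49087953/5177)*(-26011) = -4 - 1276826745483/5177 = -1276826766191/5177 ≈ -2.4663e+8)
-((-18178 + E(8*1)) + z) = -((-18178 + (-6 - 8)) - 1276826766191/5177) = -((-18178 - 14) - 1276826766191/5177) = -(-18192 - 1276826766191/5177) = -1*(-1276920946175/5177) = 1276920946175/5177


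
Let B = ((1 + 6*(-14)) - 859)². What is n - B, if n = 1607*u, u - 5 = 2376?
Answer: 2938903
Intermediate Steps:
u = 2381 (u = 5 + 2376 = 2381)
B = 887364 (B = ((1 - 84) - 859)² = (-83 - 859)² = (-942)² = 887364)
n = 3826267 (n = 1607*2381 = 3826267)
n - B = 3826267 - 1*887364 = 3826267 - 887364 = 2938903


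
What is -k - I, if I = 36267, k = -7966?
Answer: -28301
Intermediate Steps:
-k - I = -1*(-7966) - 1*36267 = 7966 - 36267 = -28301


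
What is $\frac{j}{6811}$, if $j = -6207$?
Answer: $- \frac{6207}{6811} \approx -0.91132$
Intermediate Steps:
$\frac{j}{6811} = - \frac{6207}{6811}$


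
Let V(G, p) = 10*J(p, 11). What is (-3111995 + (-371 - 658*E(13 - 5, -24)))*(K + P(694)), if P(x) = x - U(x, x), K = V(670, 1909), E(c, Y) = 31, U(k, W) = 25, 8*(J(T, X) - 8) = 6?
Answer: -2369935966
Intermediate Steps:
J(T, X) = 35/4 (J(T, X) = 8 + (1/8)*6 = 8 + 3/4 = 35/4)
V(G, p) = 175/2 (V(G, p) = 10*(35/4) = 175/2)
K = 175/2 ≈ 87.500
P(x) = -25 + x (P(x) = x - 1*25 = x - 25 = -25 + x)
(-3111995 + (-371 - 658*E(13 - 5, -24)))*(K + P(694)) = (-3111995 + (-371 - 658*31))*(175/2 + (-25 + 694)) = (-3111995 + (-371 - 20398))*(175/2 + 669) = (-3111995 - 20769)*(1513/2) = -3132764*1513/2 = -2369935966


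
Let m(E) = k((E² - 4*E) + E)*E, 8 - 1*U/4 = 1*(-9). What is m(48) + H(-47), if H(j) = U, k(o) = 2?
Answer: 164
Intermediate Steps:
U = 68 (U = 32 - 4*(-9) = 32 + 36 = 68)
H(j) = 68
m(E) = 2*E
m(48) + H(-47) = 2*48 + 68 = 96 + 68 = 164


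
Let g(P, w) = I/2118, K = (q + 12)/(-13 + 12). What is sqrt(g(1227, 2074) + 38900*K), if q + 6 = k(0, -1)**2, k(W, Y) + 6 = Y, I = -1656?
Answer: 16*I*sqrt(1041410363)/353 ≈ 1462.7*I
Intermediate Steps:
k(W, Y) = -6 + Y
q = 43 (q = -6 + (-6 - 1)**2 = -6 + (-7)**2 = -6 + 49 = 43)
K = -55 (K = (43 + 12)/(-13 + 12) = 55/(-1) = 55*(-1) = -55)
g(P, w) = -276/353 (g(P, w) = -1656/2118 = -1656*1/2118 = -276/353)
sqrt(g(1227, 2074) + 38900*K) = sqrt(-276/353 + 38900*(-55)) = sqrt(-276/353 - 2139500) = sqrt(-755243776/353) = 16*I*sqrt(1041410363)/353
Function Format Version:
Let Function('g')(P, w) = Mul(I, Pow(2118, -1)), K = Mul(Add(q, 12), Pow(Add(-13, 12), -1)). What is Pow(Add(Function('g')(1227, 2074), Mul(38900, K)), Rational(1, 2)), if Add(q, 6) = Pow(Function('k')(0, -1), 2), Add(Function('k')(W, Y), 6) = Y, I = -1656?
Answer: Mul(Rational(16, 353), I, Pow(1041410363, Rational(1, 2))) ≈ Mul(1462.7, I)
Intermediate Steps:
Function('k')(W, Y) = Add(-6, Y)
q = 43 (q = Add(-6, Pow(Add(-6, -1), 2)) = Add(-6, Pow(-7, 2)) = Add(-6, 49) = 43)
K = -55 (K = Mul(Add(43, 12), Pow(Add(-13, 12), -1)) = Mul(55, Pow(-1, -1)) = Mul(55, -1) = -55)
Function('g')(P, w) = Rational(-276, 353) (Function('g')(P, w) = Mul(-1656, Pow(2118, -1)) = Mul(-1656, Rational(1, 2118)) = Rational(-276, 353))
Pow(Add(Function('g')(1227, 2074), Mul(38900, K)), Rational(1, 2)) = Pow(Add(Rational(-276, 353), Mul(38900, -55)), Rational(1, 2)) = Pow(Add(Rational(-276, 353), -2139500), Rational(1, 2)) = Pow(Rational(-755243776, 353), Rational(1, 2)) = Mul(Rational(16, 353), I, Pow(1041410363, Rational(1, 2)))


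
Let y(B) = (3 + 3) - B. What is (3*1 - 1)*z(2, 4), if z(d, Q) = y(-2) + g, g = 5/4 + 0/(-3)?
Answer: 37/2 ≈ 18.500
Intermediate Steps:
y(B) = 6 - B
g = 5/4 (g = 5*(¼) + 0*(-⅓) = 5/4 + 0 = 5/4 ≈ 1.2500)
z(d, Q) = 37/4 (z(d, Q) = (6 - 1*(-2)) + 5/4 = (6 + 2) + 5/4 = 8 + 5/4 = 37/4)
(3*1 - 1)*z(2, 4) = (3*1 - 1)*(37/4) = (3 - 1)*(37/4) = 2*(37/4) = 37/2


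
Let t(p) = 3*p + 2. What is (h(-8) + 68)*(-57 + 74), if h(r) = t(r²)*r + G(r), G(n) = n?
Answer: -25364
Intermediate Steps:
t(p) = 2 + 3*p
h(r) = r + r*(2 + 3*r²) (h(r) = (2 + 3*r²)*r + r = r*(2 + 3*r²) + r = r + r*(2 + 3*r²))
(h(-8) + 68)*(-57 + 74) = (3*(-8)*(1 + (-8)²) + 68)*(-57 + 74) = (3*(-8)*(1 + 64) + 68)*17 = (3*(-8)*65 + 68)*17 = (-1560 + 68)*17 = -1492*17 = -25364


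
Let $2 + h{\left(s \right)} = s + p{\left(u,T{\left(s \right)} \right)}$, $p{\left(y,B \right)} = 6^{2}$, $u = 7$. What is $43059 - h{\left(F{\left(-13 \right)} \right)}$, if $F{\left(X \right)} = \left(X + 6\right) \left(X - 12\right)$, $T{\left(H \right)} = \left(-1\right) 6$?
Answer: $42850$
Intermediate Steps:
$T{\left(H \right)} = -6$
$p{\left(y,B \right)} = 36$
$F{\left(X \right)} = \left(-12 + X\right) \left(6 + X\right)$ ($F{\left(X \right)} = \left(6 + X\right) \left(-12 + X\right) = \left(-12 + X\right) \left(6 + X\right)$)
$h{\left(s \right)} = 34 + s$ ($h{\left(s \right)} = -2 + \left(s + 36\right) = -2 + \left(36 + s\right) = 34 + s$)
$43059 - h{\left(F{\left(-13 \right)} \right)} = 43059 - \left(34 - \left(-6 - 169\right)\right) = 43059 - \left(34 + \left(-72 + 169 + 78\right)\right) = 43059 - \left(34 + 175\right) = 43059 - 209 = 42850$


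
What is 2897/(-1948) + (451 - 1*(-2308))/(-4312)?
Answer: -4466599/2099944 ≈ -2.1270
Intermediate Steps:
2897/(-1948) + (451 - 1*(-2308))/(-4312) = 2897*(-1/1948) + (451 + 2308)*(-1/4312) = -2897/1948 + 2759*(-1/4312) = -2897/1948 - 2759/4312 = -4466599/2099944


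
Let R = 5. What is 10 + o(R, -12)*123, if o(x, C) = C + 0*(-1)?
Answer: -1466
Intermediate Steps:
o(x, C) = C (o(x, C) = C + 0 = C)
10 + o(R, -12)*123 = 10 - 12*123 = 10 - 1476 = -1466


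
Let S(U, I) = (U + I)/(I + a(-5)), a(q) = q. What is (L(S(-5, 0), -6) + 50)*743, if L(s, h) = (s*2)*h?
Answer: 28234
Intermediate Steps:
S(U, I) = (I + U)/(-5 + I) (S(U, I) = (U + I)/(I - 5) = (I + U)/(-5 + I))
L(s, h) = 2*h*s (L(s, h) = (2*s)*h = 2*h*s)
(L(S(-5, 0), -6) + 50)*743 = (2*(-6)*((0 - 5)/(-5 + 0)) + 50)*743 = (2*(-6)*(-5/(-5)) + 50)*743 = (2*(-6)*(-⅕*(-5)) + 50)*743 = (2*(-6)*1 + 50)*743 = (-12 + 50)*743 = 38*743 = 28234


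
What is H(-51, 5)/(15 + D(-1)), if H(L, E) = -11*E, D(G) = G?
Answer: -55/14 ≈ -3.9286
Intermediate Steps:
H(-51, 5)/(15 + D(-1)) = (-11*5)/(15 - 1) = -55/14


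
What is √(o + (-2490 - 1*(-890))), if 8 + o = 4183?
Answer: 5*√103 ≈ 50.744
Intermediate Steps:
o = 4175 (o = -8 + 4183 = 4175)
√(o + (-2490 - 1*(-890))) = √(4175 + (-2490 - 1*(-890))) = √(4175 + (-2490 + 890)) = √(4175 - 1600) = √2575 = 5*√103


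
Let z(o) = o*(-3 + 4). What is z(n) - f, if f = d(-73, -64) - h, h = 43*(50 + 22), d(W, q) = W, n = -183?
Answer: 2986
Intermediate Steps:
h = 3096 (h = 43*72 = 3096)
z(o) = o (z(o) = o*1 = o)
f = -3169 (f = -73 - 1*3096 = -73 - 3096 = -3169)
z(n) - f = -183 - 1*(-3169) = -183 + 3169 = 2986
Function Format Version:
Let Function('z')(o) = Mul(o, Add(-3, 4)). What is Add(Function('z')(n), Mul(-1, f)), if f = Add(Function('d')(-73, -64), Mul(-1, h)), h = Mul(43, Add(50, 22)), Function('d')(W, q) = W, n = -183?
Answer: 2986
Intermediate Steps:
h = 3096 (h = Mul(43, 72) = 3096)
Function('z')(o) = o (Function('z')(o) = Mul(o, 1) = o)
f = -3169 (f = Add(-73, Mul(-1, 3096)) = Add(-73, -3096) = -3169)
Add(Function('z')(n), Mul(-1, f)) = Add(-183, Mul(-1, -3169)) = Add(-183, 3169) = 2986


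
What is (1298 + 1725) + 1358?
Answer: 4381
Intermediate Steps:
(1298 + 1725) + 1358 = 3023 + 1358 = 4381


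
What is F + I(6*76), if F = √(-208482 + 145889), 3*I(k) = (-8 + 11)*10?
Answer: 10 + I*√62593 ≈ 10.0 + 250.19*I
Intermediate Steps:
I(k) = 10 (I(k) = ((-8 + 11)*10)/3 = (3*10)/3 = (⅓)*30 = 10)
F = I*√62593 (F = √(-62593) = I*√62593 ≈ 250.19*I)
F + I(6*76) = I*√62593 + 10 = 10 + I*√62593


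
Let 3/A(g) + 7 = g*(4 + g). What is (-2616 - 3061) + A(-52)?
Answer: -14130050/2489 ≈ -5677.0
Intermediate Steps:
A(g) = 3/(-7 + g*(4 + g))
(-2616 - 3061) + A(-52) = (-2616 - 3061) + 3/(-7 + (-52)² + 4*(-52)) = -5677 + 3/(-7 + 2704 - 208) = -5677 + 3/2489 = -14130050/2489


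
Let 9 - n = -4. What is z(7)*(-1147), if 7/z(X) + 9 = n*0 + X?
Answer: 8029/2 ≈ 4014.5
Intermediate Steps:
n = 13 (n = 9 - 1*(-4) = 9 + 4 = 13)
z(X) = 7/(-9 + X) (z(X) = 7/(-9 + (13*0 + X)) = 7/(-9 + (0 + X)) = 7/(-9 + X))
z(7)*(-1147) = (7/(-9 + 7))*(-1147) = (7/(-2))*(-1147) = (7*(-½))*(-1147) = -7/2*(-1147) = 8029/2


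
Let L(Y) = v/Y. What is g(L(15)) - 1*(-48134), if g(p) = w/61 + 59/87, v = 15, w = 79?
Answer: 255457610/5307 ≈ 48136.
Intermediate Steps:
L(Y) = 15/Y
g(p) = 10472/5307 (g(p) = 79/61 + 59/87 = 10472/5307)
g(L(15)) - 1*(-48134) = 10472/5307 - 1*(-48134) = 10472/5307 + 48134 = 255457610/5307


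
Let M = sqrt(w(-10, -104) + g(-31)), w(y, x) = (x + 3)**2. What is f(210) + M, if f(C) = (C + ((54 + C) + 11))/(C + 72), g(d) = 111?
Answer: 485/282 + 2*sqrt(2578) ≈ 103.27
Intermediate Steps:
w(y, x) = (3 + x)**2
f(C) = (65 + 2*C)/(72 + C) (f(C) = (C + (65 + C))/(72 + C) = (65 + 2*C)/(72 + C))
M = 2*sqrt(2578) (M = sqrt((3 - 104)**2 + 111) = sqrt((-101)**2 + 111) = sqrt(10201 + 111) = sqrt(10312) = 2*sqrt(2578) ≈ 101.55)
f(210) + M = (65 + 2*210)/(72 + 210) + 2*sqrt(2578) = (65 + 420)/282 + 2*sqrt(2578) = (1/282)*485 + 2*sqrt(2578) = 485/282 + 2*sqrt(2578)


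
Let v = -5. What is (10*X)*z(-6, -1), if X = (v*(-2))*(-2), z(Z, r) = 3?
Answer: -600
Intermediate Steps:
X = -20 (X = -5*(-2)*(-2) = 10*(-2) = -20)
(10*X)*z(-6, -1) = (10*(-20))*3 = -200*3 = -600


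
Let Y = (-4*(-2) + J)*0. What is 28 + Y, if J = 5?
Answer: 28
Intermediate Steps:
Y = 0 (Y = (-4*(-2) + 5)*0 = (8 + 5)*0 = 13*0 = 0)
28 + Y = 28 + 0 = 28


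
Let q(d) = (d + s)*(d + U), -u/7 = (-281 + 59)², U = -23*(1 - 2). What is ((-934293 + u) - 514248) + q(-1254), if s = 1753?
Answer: -2407798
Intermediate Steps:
U = 23 (U = -23*(-1) = 23)
u = -344988 (u = -7*(-281 + 59)² = -7*(-222)² = -7*49284 = -344988)
q(d) = (23 + d)*(1753 + d) (q(d) = (d + 1753)*(d + 23) = (1753 + d)*(23 + d) = (23 + d)*(1753 + d))
((-934293 + u) - 514248) + q(-1254) = ((-934293 - 344988) - 514248) + (40319 + (-1254)² + 1776*(-1254)) = (-1279281 - 514248) + (40319 + 1572516 - 2227104) = -1793529 - 614269 = -2407798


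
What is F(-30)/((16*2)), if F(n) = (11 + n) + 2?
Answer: -17/32 ≈ -0.53125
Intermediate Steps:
F(n) = 13 + n
F(-30)/((16*2)) = (13 - 30)/((16*2)) = -17/32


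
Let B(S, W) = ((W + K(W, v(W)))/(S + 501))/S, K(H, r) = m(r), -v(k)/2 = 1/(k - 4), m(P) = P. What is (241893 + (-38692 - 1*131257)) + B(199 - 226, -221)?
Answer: 207166394923/2879550 ≈ 71944.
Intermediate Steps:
v(k) = -2/(-4 + k) (v(k) = -2/(k - 4) = -2/(-4 + k))
K(H, r) = r
B(S, W) = (W - 2/(-4 + W))/(S*(501 + S)) (B(S, W) = ((W - 2/(-4 + W))/(S + 501))/S = ((W - 2/(-4 + W))/(501 + S))/S = (W - 2/(-4 + W))/(S*(501 + S)))
(241893 + (-38692 - 1*131257)) + B(199 - 226, -221) = (241893 + (-38692 - 1*131257)) + (-2 - 221*(-4 - 221))/((199 - 226)*(-4 - 221)*(501 + (199 - 226))) = (241893 + (-38692 - 131257)) + (-2 - 221*(-225))/(-27*(-225)*(501 - 27)) = (241893 - 169949) - 1/27*(-1/225)*(-2 + 49725)/474 = 71944 - 1/27*(-1/225)*1/474*49723 = 71944 + 49723/2879550 = 207166394923/2879550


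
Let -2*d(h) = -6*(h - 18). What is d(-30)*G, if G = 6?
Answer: -864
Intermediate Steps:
d(h) = -54 + 3*h (d(h) = -(-3)*(h - 18) = -(-3)*(-18 + h) = -(108 - 6*h)/2 = -54 + 3*h)
d(-30)*G = (-54 + 3*(-30))*6 = (-54 - 90)*6 = -144*6 = -864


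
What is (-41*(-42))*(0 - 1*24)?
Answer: -41328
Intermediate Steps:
(-41*(-42))*(0 - 1*24) = 1722*(0 - 24) = 1722*(-24) = -41328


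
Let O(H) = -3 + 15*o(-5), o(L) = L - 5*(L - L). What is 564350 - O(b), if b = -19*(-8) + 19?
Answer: 564428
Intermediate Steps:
o(L) = L (o(L) = L - 5*0 = L + 0 = L)
b = 171 (b = 152 + 19 = 171)
O(H) = -78 (O(H) = -3 + 15*(-5) = -3 - 75 = -78)
564350 - O(b) = 564350 - 1*(-78) = 564350 + 78 = 564428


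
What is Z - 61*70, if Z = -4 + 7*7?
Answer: -4225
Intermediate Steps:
Z = 45 (Z = -4 + 49 = 45)
Z - 61*70 = 45 - 61*70 = 45 - 4270 = -4225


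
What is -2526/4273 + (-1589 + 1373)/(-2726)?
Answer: -2981454/5824099 ≈ -0.51192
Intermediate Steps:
-2526/4273 + (-1589 + 1373)/(-2726) = -2526*1/4273 - 216*(-1/2726) = -2526/4273 + 108/1363 = -2981454/5824099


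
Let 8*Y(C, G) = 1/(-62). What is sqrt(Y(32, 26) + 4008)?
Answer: sqrt(61626977)/124 ≈ 63.309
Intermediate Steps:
Y(C, G) = -1/496 (Y(C, G) = (1/8)/(-62) = (1/8)*(-1/62) = -1/496)
sqrt(Y(32, 26) + 4008) = sqrt(-1/496 + 4008) = sqrt(1987967/496) = sqrt(61626977)/124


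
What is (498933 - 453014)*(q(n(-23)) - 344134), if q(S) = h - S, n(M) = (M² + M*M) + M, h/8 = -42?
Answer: -15865244095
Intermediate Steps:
h = -336 (h = 8*(-42) = -336)
n(M) = M + 2*M² (n(M) = (M² + M²) + M = 2*M² + M = M + 2*M²)
q(S) = -336 - S
(498933 - 453014)*(q(n(-23)) - 344134) = (498933 - 453014)*((-336 - (-23)*(1 + 2*(-23))) - 344134) = 45919*((-336 - (-23)*(1 - 46)) - 344134) = 45919*((-336 - (-23)*(-45)) - 344134) = 45919*((-336 - 1*1035) - 344134) = 45919*((-336 - 1035) - 344134) = 45919*(-1371 - 344134) = 45919*(-345505) = -15865244095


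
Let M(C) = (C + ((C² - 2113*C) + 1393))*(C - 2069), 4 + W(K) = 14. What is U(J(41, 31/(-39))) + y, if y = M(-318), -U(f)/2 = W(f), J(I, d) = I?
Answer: -1847855491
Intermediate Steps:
W(K) = 10 (W(K) = -4 + 14 = 10)
U(f) = -20 (U(f) = -2*10 = -20)
M(C) = (-2069 + C)*(1393 + C² - 2112*C) (M(C) = (C + (1393 + C² - 2113*C))*(-2069 + C) = (1393 + C² - 2112*C)*(-2069 + C) = (-2069 + C)*(1393 + C² - 2112*C))
y = -1847855471 (y = -2882117 + (-318)³ - 4181*(-318)² + 4371121*(-318) = -2882117 - 32157432 - 4181*101124 - 1390016478 = -2882117 - 32157432 - 422799444 - 1390016478 = -1847855471)
U(J(41, 31/(-39))) + y = -20 - 1847855471 = -1847855491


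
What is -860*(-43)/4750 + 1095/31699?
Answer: 117743027/15057025 ≈ 7.8198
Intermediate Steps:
-860*(-43)/4750 + 1095/31699 = 36980*(1/4750) + 1095*(1/31699) = 3698/475 + 1095/31699 = 117743027/15057025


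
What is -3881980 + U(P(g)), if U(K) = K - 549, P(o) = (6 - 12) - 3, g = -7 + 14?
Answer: -3882538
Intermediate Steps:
g = 7
P(o) = -9 (P(o) = -6 - 3 = -9)
U(K) = -549 + K
-3881980 + U(P(g)) = -3881980 + (-549 - 9) = -3881980 - 558 = -3882538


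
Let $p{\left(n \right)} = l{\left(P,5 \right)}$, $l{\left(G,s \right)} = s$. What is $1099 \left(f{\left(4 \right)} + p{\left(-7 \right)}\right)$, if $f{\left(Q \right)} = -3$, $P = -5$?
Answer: $2198$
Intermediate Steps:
$p{\left(n \right)} = 5$
$1099 \left(f{\left(4 \right)} + p{\left(-7 \right)}\right) = 1099 \left(-3 + 5\right) = 1099 \cdot 2 = 2198$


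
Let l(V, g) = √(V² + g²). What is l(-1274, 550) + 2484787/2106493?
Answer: 2484787/2106493 + 2*√481394 ≈ 1388.8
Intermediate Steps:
l(-1274, 550) + 2484787/2106493 = √((-1274)² + 550²) + 2484787/2106493 = √(1623076 + 302500) + 2484787*(1/2106493) = √1925576 + 2484787/2106493 = 2*√481394 + 2484787/2106493 = 2484787/2106493 + 2*√481394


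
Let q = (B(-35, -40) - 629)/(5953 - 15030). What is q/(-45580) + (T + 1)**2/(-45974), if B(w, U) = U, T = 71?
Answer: -1072402657023/9510403694420 ≈ -0.11276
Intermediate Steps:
q = 669/9077 (q = (-40 - 629)/(5953 - 15030) = -669/(-9077) = -669*(-1/9077) = 669/9077 ≈ 0.073703)
q/(-45580) + (T + 1)**2/(-45974) = (669/9077)/(-45580) + (71 + 1)**2/(-45974) = (669/9077)*(-1/45580) + 72**2*(-1/45974) = -669/413729660 + 5184*(-1/45974) = -669/413729660 - 2592/22987 = -1072402657023/9510403694420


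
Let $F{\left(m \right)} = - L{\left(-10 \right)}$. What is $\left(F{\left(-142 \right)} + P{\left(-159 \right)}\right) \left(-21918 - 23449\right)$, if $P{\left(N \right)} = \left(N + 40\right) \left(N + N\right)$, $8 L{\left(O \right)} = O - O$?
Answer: $-1716778014$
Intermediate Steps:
$L{\left(O \right)} = 0$ ($L{\left(O \right)} = \frac{O - O}{8} = \frac{1}{8} \cdot 0 = 0$)
$P{\left(N \right)} = 2 N \left(40 + N\right)$ ($P{\left(N \right)} = \left(40 + N\right) 2 N = 2 N \left(40 + N\right)$)
$F{\left(m \right)} = 0$ ($F{\left(m \right)} = \left(-1\right) 0 = 0$)
$\left(F{\left(-142 \right)} + P{\left(-159 \right)}\right) \left(-21918 - 23449\right) = \left(0 + 2 \left(-159\right) \left(40 - 159\right)\right) \left(-21918 - 23449\right) = \left(0 + 2 \left(-159\right) \left(-119\right)\right) \left(-45367\right) = \left(0 + 37842\right) \left(-45367\right) = 37842 \left(-45367\right) = -1716778014$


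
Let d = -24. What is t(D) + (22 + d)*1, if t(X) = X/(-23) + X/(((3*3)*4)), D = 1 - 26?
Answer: -1331/828 ≈ -1.6075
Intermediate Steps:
D = -25
t(X) = -13*X/828 (t(X) = X*(-1/23) + X/((9*4)) = -X/23 + X/36 = -13*X/828)
t(D) + (22 + d)*1 = -13/828*(-25) + (22 - 24)*1 = 325/828 - 2*1 = 325/828 - 2 = -1331/828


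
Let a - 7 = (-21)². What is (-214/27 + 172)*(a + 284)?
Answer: 1080920/9 ≈ 1.2010e+5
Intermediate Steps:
a = 448 (a = 7 + (-21)² = 7 + 441 = 448)
(-214/27 + 172)*(a + 284) = (-214/27 + 172)*(448 + 284) = (-214*1/27 + 172)*732 = (-214/27 + 172)*732 = (4430/27)*732 = 1080920/9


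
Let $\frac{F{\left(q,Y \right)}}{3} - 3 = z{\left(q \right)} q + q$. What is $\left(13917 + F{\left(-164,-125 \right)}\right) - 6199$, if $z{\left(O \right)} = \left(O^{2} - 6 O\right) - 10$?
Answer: $-13704805$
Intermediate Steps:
$z{\left(O \right)} = -10 + O^{2} - 6 O$
$F{\left(q,Y \right)} = 9 + 3 q + 3 q \left(-10 + q^{2} - 6 q\right)$ ($F{\left(q,Y \right)} = 9 + 3 \left(\left(-10 + q^{2} - 6 q\right) q + q\right) = 9 + 3 \left(q \left(-10 + q^{2} - 6 q\right) + q\right) = 9 + 3 \left(q + q \left(-10 + q^{2} - 6 q\right)\right) = 9 + \left(3 q + 3 q \left(-10 + q^{2} - 6 q\right)\right) = 9 + 3 q + 3 q \left(-10 + q^{2} - 6 q\right)$)
$\left(13917 + F{\left(-164,-125 \right)}\right) - 6199 = \left(13917 + \left(9 + 3 \left(-164\right) - - 492 \left(10 - \left(-164\right)^{2} + 6 \left(-164\right)\right)\right)\right) - 6199 = \left(13917 - \left(483 - 492 \left(10 - 26896 - 984\right)\right)\right) - 6199 = \left(13917 - \left(483 + 13712040\right)\right) - 6199 = \left(13917 - 13712523\right) - 6199 = -13698606 - 6199 = -13704805$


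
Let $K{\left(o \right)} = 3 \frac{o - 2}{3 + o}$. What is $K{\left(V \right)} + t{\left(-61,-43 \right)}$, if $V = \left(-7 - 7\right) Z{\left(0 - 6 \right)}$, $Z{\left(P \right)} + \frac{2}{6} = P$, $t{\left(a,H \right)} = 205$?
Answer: $\frac{11431}{55} \approx 207.84$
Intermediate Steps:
$Z{\left(P \right)} = - \frac{1}{3} + P$
$V = \frac{266}{3}$ ($V = \left(-7 - 7\right) \left(- \frac{1}{3} + \left(0 - 6\right)\right) = - 14 \left(- \frac{1}{3} + \left(0 - 6\right)\right) = - 14 \left(- \frac{1}{3} - 6\right) = \left(-14\right) \left(- \frac{19}{3}\right) = \frac{266}{3} \approx 88.667$)
$K{\left(o \right)} = \frac{3 \left(-2 + o\right)}{3 + o}$ ($K{\left(o \right)} = 3 \frac{-2 + o}{3 + o} = \frac{3 \left(-2 + o\right)}{3 + o}$)
$K{\left(V \right)} + t{\left(-61,-43 \right)} = \frac{3 \left(-2 + \frac{266}{3}\right)}{3 + \frac{266}{3}} + 205 = 3 \frac{1}{\frac{275}{3}} \cdot \frac{260}{3} + 205 = 3 \cdot \frac{3}{275} \cdot \frac{260}{3} + 205 = \frac{156}{55} + 205 = \frac{11431}{55}$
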